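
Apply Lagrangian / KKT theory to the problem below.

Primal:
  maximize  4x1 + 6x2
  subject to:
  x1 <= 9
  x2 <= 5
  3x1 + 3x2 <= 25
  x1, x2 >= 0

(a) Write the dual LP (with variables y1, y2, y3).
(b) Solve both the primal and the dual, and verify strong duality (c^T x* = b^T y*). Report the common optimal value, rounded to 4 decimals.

The standard primal-dual pair for 'max c^T x s.t. A x <= b, x >= 0' is:
  Dual:  min b^T y  s.t.  A^T y >= c,  y >= 0.

So the dual LP is:
  minimize  9y1 + 5y2 + 25y3
  subject to:
    y1 + 3y3 >= 4
    y2 + 3y3 >= 6
    y1, y2, y3 >= 0

Solving the primal: x* = (3.3333, 5).
  primal value c^T x* = 43.3333.
Solving the dual: y* = (0, 2, 1.3333).
  dual value b^T y* = 43.3333.
Strong duality: c^T x* = b^T y*. Confirmed.

43.3333


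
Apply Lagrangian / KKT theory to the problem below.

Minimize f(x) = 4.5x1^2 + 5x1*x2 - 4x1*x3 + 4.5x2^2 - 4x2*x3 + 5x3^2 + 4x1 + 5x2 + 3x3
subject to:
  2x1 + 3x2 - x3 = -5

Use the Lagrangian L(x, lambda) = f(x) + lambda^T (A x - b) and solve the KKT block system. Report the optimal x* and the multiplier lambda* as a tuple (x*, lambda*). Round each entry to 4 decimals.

Form the Lagrangian:
  L(x, lambda) = (1/2) x^T Q x + c^T x + lambda^T (A x - b)
Stationarity (grad_x L = 0): Q x + c + A^T lambda = 0.
Primal feasibility: A x = b.

This gives the KKT block system:
  [ Q   A^T ] [ x     ]   [-c ]
  [ A    0  ] [ lambda ] = [ b ]

Solving the linear system:
  x*      = (-0.6, -1.56, -0.88)
  lambda* = (2.84)
  f(x*)   = 0.68

x* = (-0.6, -1.56, -0.88), lambda* = (2.84)


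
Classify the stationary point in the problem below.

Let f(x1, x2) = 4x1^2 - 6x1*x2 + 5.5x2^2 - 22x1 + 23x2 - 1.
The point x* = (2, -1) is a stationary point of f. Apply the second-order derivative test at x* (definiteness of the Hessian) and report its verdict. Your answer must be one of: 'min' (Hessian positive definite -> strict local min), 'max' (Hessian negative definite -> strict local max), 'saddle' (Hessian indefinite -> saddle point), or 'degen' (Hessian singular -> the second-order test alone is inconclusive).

Compute the Hessian H = grad^2 f:
  H = [[8, -6], [-6, 11]]
Verify stationarity: grad f(x*) = H x* + g = (0, 0).
Eigenvalues of H: 3.3153, 15.6847.
Both eigenvalues > 0, so H is positive definite -> x* is a strict local min.

min


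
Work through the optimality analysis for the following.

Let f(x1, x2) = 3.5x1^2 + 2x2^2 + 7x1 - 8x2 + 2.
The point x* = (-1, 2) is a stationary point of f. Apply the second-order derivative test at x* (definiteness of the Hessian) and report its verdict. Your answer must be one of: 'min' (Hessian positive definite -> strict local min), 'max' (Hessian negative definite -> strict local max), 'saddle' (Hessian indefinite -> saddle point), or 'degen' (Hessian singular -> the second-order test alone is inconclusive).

Compute the Hessian H = grad^2 f:
  H = [[7, 0], [0, 4]]
Verify stationarity: grad f(x*) = H x* + g = (0, 0).
Eigenvalues of H: 4, 7.
Both eigenvalues > 0, so H is positive definite -> x* is a strict local min.

min


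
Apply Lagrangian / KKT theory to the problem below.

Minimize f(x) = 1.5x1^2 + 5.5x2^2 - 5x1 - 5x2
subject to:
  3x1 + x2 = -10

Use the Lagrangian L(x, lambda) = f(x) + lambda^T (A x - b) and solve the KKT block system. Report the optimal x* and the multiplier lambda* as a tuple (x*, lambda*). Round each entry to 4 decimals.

Form the Lagrangian:
  L(x, lambda) = (1/2) x^T Q x + c^T x + lambda^T (A x - b)
Stationarity (grad_x L = 0): Q x + c + A^T lambda = 0.
Primal feasibility: A x = b.

This gives the KKT block system:
  [ Q   A^T ] [ x     ]   [-c ]
  [ A    0  ] [ lambda ] = [ b ]

Solving the linear system:
  x*      = (-3.3333, 0)
  lambda* = (5)
  f(x*)   = 33.3333

x* = (-3.3333, 0), lambda* = (5)


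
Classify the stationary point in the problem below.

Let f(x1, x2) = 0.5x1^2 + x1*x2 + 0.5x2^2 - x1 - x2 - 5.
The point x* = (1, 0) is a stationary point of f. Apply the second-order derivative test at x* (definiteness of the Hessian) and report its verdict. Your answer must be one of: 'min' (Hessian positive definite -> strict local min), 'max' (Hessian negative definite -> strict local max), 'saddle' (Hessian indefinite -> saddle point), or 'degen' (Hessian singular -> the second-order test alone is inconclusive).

Compute the Hessian H = grad^2 f:
  H = [[1, 1], [1, 1]]
Verify stationarity: grad f(x*) = H x* + g = (0, 0).
Eigenvalues of H: 0, 2.
H has a zero eigenvalue (singular; positive semidefinite but not definite), so H is neither positive definite, negative definite, nor indefinite. The second-order test alone is inconclusive -> degen.
(Indeed, f is constant along the null direction of H through x*, so x* is not a strict local extremum.)

degen


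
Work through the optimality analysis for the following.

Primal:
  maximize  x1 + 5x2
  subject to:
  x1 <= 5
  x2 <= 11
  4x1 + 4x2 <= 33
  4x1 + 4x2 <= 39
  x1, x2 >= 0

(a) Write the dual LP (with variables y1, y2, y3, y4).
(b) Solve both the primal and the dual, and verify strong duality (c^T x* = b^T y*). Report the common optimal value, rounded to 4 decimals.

The standard primal-dual pair for 'max c^T x s.t. A x <= b, x >= 0' is:
  Dual:  min b^T y  s.t.  A^T y >= c,  y >= 0.

So the dual LP is:
  minimize  5y1 + 11y2 + 33y3 + 39y4
  subject to:
    y1 + 4y3 + 4y4 >= 1
    y2 + 4y3 + 4y4 >= 5
    y1, y2, y3, y4 >= 0

Solving the primal: x* = (0, 8.25).
  primal value c^T x* = 41.25.
Solving the dual: y* = (0, 0, 1.25, 0).
  dual value b^T y* = 41.25.
Strong duality: c^T x* = b^T y*. Confirmed.

41.25


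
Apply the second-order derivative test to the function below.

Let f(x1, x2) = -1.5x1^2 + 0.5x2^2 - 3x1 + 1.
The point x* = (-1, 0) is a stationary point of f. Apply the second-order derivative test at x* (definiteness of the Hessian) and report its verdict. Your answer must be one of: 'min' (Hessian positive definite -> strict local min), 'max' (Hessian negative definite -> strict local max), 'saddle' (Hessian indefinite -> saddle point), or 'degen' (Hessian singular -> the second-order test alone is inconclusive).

Compute the Hessian H = grad^2 f:
  H = [[-3, 0], [0, 1]]
Verify stationarity: grad f(x*) = H x* + g = (0, 0).
Eigenvalues of H: -3, 1.
Eigenvalues have mixed signs, so H is indefinite -> x* is a saddle point.

saddle


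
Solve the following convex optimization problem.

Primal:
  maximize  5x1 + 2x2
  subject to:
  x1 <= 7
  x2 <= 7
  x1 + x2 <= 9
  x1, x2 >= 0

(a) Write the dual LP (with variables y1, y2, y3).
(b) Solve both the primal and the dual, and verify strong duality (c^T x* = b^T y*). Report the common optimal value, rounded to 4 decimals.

The standard primal-dual pair for 'max c^T x s.t. A x <= b, x >= 0' is:
  Dual:  min b^T y  s.t.  A^T y >= c,  y >= 0.

So the dual LP is:
  minimize  7y1 + 7y2 + 9y3
  subject to:
    y1 + y3 >= 5
    y2 + y3 >= 2
    y1, y2, y3 >= 0

Solving the primal: x* = (7, 2).
  primal value c^T x* = 39.
Solving the dual: y* = (3, 0, 2).
  dual value b^T y* = 39.
Strong duality: c^T x* = b^T y*. Confirmed.

39


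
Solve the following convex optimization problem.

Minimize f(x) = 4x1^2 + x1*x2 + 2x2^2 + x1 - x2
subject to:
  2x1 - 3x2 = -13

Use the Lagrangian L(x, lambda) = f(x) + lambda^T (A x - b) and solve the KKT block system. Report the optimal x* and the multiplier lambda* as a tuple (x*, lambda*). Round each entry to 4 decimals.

Form the Lagrangian:
  L(x, lambda) = (1/2) x^T Q x + c^T x + lambda^T (A x - b)
Stationarity (grad_x L = 0): Q x + c + A^T lambda = 0.
Primal feasibility: A x = b.

This gives the KKT block system:
  [ Q   A^T ] [ x     ]   [-c ]
  [ A    0  ] [ lambda ] = [ b ]

Solving the linear system:
  x*      = (-1.46, 3.36)
  lambda* = (3.66)
  f(x*)   = 21.38

x* = (-1.46, 3.36), lambda* = (3.66)


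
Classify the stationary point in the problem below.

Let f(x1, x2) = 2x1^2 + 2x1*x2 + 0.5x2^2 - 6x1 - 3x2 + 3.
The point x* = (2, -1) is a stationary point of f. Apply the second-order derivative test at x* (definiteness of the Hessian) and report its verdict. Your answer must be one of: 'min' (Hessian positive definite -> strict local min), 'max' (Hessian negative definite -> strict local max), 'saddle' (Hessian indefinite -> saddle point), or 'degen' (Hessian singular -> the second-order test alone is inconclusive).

Compute the Hessian H = grad^2 f:
  H = [[4, 2], [2, 1]]
Verify stationarity: grad f(x*) = H x* + g = (0, 0).
Eigenvalues of H: 0, 5.
H has a zero eigenvalue (singular; positive semidefinite but not definite), so H is neither positive definite, negative definite, nor indefinite. The second-order test alone is inconclusive -> degen.
(Indeed, f is constant along the null direction of H through x*, so x* is not a strict local extremum.)

degen


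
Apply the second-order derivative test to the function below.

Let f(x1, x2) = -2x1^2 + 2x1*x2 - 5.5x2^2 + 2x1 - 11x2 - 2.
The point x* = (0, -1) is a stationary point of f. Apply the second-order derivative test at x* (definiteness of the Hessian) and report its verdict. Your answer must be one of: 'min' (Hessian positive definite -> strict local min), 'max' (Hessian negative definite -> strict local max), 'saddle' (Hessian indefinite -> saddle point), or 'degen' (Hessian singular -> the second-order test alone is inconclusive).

Compute the Hessian H = grad^2 f:
  H = [[-4, 2], [2, -11]]
Verify stationarity: grad f(x*) = H x* + g = (0, 0).
Eigenvalues of H: -11.5311, -3.4689.
Both eigenvalues < 0, so H is negative definite -> x* is a strict local max.

max


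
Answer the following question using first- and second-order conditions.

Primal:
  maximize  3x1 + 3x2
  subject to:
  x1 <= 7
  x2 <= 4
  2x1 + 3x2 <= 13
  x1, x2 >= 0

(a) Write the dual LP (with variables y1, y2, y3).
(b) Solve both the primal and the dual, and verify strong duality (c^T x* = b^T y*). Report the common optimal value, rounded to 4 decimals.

The standard primal-dual pair for 'max c^T x s.t. A x <= b, x >= 0' is:
  Dual:  min b^T y  s.t.  A^T y >= c,  y >= 0.

So the dual LP is:
  minimize  7y1 + 4y2 + 13y3
  subject to:
    y1 + 2y3 >= 3
    y2 + 3y3 >= 3
    y1, y2, y3 >= 0

Solving the primal: x* = (6.5, 0).
  primal value c^T x* = 19.5.
Solving the dual: y* = (0, 0, 1.5).
  dual value b^T y* = 19.5.
Strong duality: c^T x* = b^T y*. Confirmed.

19.5


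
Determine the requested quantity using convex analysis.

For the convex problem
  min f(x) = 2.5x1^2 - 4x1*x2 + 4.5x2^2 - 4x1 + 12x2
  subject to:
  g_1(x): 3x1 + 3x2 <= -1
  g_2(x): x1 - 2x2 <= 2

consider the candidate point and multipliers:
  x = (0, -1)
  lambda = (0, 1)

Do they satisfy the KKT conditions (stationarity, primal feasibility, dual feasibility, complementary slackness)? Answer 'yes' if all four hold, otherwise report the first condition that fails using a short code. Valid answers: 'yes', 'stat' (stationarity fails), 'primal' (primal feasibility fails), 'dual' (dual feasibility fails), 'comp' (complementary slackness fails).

Gradient of f: grad f(x) = Q x + c = (0, 3)
Constraint values g_i(x) = a_i^T x - b_i:
  g_1((0, -1)) = -2
  g_2((0, -1)) = 0
Stationarity residual: grad f(x) + sum_i lambda_i a_i = (1, 1)
  -> stationarity FAILS
Primal feasibility (all g_i <= 0): OK
Dual feasibility (all lambda_i >= 0): OK
Complementary slackness (lambda_i * g_i(x) = 0 for all i): OK

Verdict: the first failing condition is stationarity -> stat.

stat


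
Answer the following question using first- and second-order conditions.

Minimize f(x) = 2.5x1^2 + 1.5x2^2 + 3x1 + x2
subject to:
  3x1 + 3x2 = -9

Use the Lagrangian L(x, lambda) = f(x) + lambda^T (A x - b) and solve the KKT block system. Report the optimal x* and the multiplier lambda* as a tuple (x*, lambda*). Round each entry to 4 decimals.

Form the Lagrangian:
  L(x, lambda) = (1/2) x^T Q x + c^T x + lambda^T (A x - b)
Stationarity (grad_x L = 0): Q x + c + A^T lambda = 0.
Primal feasibility: A x = b.

This gives the KKT block system:
  [ Q   A^T ] [ x     ]   [-c ]
  [ A    0  ] [ lambda ] = [ b ]

Solving the linear system:
  x*      = (-1.375, -1.625)
  lambda* = (1.2917)
  f(x*)   = 2.9375

x* = (-1.375, -1.625), lambda* = (1.2917)


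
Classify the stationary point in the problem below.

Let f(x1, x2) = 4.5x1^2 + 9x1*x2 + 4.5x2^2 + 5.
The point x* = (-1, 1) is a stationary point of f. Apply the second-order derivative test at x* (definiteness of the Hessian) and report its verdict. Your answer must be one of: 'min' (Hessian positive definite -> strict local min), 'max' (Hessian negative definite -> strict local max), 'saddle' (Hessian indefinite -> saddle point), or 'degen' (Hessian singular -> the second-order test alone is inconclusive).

Compute the Hessian H = grad^2 f:
  H = [[9, 9], [9, 9]]
Verify stationarity: grad f(x*) = H x* + g = (0, 0).
Eigenvalues of H: 0, 18.
H has a zero eigenvalue (singular; positive semidefinite but not definite), so H is neither positive definite, negative definite, nor indefinite. The second-order test alone is inconclusive -> degen.
(Indeed, f is constant along the null direction of H through x*, so x* is not a strict local extremum.)

degen


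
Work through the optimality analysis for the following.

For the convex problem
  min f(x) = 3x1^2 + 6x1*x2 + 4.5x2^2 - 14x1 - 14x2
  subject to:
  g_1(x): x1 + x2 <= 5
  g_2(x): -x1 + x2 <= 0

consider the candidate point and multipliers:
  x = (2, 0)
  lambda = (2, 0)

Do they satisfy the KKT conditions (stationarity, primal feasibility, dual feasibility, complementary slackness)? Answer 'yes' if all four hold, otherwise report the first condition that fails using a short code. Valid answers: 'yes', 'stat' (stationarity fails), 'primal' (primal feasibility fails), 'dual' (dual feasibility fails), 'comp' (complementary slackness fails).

Gradient of f: grad f(x) = Q x + c = (-2, -2)
Constraint values g_i(x) = a_i^T x - b_i:
  g_1((2, 0)) = -3
  g_2((2, 0)) = -2
Stationarity residual: grad f(x) + sum_i lambda_i a_i = (0, 0)
  -> stationarity OK
Primal feasibility (all g_i <= 0): OK
Dual feasibility (all lambda_i >= 0): OK
Complementary slackness (lambda_i * g_i(x) = 0 for all i): FAILS

Verdict: the first failing condition is complementary_slackness -> comp.

comp


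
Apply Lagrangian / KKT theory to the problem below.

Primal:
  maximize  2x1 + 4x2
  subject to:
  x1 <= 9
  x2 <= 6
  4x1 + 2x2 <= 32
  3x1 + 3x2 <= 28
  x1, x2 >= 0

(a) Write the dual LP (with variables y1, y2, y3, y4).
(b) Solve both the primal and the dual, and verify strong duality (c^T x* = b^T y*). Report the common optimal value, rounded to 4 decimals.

The standard primal-dual pair for 'max c^T x s.t. A x <= b, x >= 0' is:
  Dual:  min b^T y  s.t.  A^T y >= c,  y >= 0.

So the dual LP is:
  minimize  9y1 + 6y2 + 32y3 + 28y4
  subject to:
    y1 + 4y3 + 3y4 >= 2
    y2 + 2y3 + 3y4 >= 4
    y1, y2, y3, y4 >= 0

Solving the primal: x* = (3.3333, 6).
  primal value c^T x* = 30.6667.
Solving the dual: y* = (0, 2, 0, 0.6667).
  dual value b^T y* = 30.6667.
Strong duality: c^T x* = b^T y*. Confirmed.

30.6667


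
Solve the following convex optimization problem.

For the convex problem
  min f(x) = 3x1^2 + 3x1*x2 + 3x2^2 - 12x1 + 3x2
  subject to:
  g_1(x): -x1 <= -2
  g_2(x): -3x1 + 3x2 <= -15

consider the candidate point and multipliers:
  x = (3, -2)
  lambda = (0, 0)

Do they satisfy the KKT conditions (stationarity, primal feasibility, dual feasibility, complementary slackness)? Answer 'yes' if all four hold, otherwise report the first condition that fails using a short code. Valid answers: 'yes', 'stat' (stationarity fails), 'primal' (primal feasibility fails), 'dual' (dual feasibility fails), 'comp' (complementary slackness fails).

Gradient of f: grad f(x) = Q x + c = (0, 0)
Constraint values g_i(x) = a_i^T x - b_i:
  g_1((3, -2)) = -1
  g_2((3, -2)) = 0
Stationarity residual: grad f(x) + sum_i lambda_i a_i = (0, 0)
  -> stationarity OK
Primal feasibility (all g_i <= 0): OK
Dual feasibility (all lambda_i >= 0): OK
Complementary slackness (lambda_i * g_i(x) = 0 for all i): OK

Verdict: yes, KKT holds.

yes


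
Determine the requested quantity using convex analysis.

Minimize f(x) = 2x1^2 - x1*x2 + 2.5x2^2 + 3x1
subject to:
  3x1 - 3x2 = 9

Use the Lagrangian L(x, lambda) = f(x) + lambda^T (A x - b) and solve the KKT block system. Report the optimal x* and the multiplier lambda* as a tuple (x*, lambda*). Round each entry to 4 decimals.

Form the Lagrangian:
  L(x, lambda) = (1/2) x^T Q x + c^T x + lambda^T (A x - b)
Stationarity (grad_x L = 0): Q x + c + A^T lambda = 0.
Primal feasibility: A x = b.

This gives the KKT block system:
  [ Q   A^T ] [ x     ]   [-c ]
  [ A    0  ] [ lambda ] = [ b ]

Solving the linear system:
  x*      = (1.2857, -1.7143)
  lambda* = (-3.2857)
  f(x*)   = 16.7143

x* = (1.2857, -1.7143), lambda* = (-3.2857)


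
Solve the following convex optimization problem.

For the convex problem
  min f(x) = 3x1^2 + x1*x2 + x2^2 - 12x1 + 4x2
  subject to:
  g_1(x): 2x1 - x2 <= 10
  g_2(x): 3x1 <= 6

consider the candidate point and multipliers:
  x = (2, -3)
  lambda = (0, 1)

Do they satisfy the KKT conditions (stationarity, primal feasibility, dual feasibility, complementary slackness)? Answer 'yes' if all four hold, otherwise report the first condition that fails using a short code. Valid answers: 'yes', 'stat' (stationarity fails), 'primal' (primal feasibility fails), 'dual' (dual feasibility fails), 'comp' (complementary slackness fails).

Gradient of f: grad f(x) = Q x + c = (-3, 0)
Constraint values g_i(x) = a_i^T x - b_i:
  g_1((2, -3)) = -3
  g_2((2, -3)) = 0
Stationarity residual: grad f(x) + sum_i lambda_i a_i = (0, 0)
  -> stationarity OK
Primal feasibility (all g_i <= 0): OK
Dual feasibility (all lambda_i >= 0): OK
Complementary slackness (lambda_i * g_i(x) = 0 for all i): OK

Verdict: yes, KKT holds.

yes


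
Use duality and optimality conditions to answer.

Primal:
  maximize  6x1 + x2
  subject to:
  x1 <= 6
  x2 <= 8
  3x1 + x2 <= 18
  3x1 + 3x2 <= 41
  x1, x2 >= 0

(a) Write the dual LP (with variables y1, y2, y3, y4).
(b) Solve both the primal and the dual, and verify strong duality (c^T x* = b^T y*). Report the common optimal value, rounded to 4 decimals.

The standard primal-dual pair for 'max c^T x s.t. A x <= b, x >= 0' is:
  Dual:  min b^T y  s.t.  A^T y >= c,  y >= 0.

So the dual LP is:
  minimize  6y1 + 8y2 + 18y3 + 41y4
  subject to:
    y1 + 3y3 + 3y4 >= 6
    y2 + y3 + 3y4 >= 1
    y1, y2, y3, y4 >= 0

Solving the primal: x* = (6, 0).
  primal value c^T x* = 36.
Solving the dual: y* = (0, 0, 2, 0).
  dual value b^T y* = 36.
Strong duality: c^T x* = b^T y*. Confirmed.

36


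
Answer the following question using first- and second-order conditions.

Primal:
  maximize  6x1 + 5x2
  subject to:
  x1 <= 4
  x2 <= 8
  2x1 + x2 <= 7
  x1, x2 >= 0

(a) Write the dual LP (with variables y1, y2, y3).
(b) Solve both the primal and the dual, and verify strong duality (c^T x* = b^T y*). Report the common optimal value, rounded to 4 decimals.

The standard primal-dual pair for 'max c^T x s.t. A x <= b, x >= 0' is:
  Dual:  min b^T y  s.t.  A^T y >= c,  y >= 0.

So the dual LP is:
  minimize  4y1 + 8y2 + 7y3
  subject to:
    y1 + 2y3 >= 6
    y2 + y3 >= 5
    y1, y2, y3 >= 0

Solving the primal: x* = (0, 7).
  primal value c^T x* = 35.
Solving the dual: y* = (0, 0, 5).
  dual value b^T y* = 35.
Strong duality: c^T x* = b^T y*. Confirmed.

35


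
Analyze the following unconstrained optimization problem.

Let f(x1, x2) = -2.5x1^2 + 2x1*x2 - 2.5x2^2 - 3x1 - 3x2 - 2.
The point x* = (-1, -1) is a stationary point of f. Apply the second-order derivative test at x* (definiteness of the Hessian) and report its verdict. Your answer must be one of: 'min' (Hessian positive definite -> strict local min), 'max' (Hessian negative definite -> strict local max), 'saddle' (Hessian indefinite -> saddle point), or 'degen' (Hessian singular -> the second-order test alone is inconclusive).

Compute the Hessian H = grad^2 f:
  H = [[-5, 2], [2, -5]]
Verify stationarity: grad f(x*) = H x* + g = (0, 0).
Eigenvalues of H: -7, -3.
Both eigenvalues < 0, so H is negative definite -> x* is a strict local max.

max


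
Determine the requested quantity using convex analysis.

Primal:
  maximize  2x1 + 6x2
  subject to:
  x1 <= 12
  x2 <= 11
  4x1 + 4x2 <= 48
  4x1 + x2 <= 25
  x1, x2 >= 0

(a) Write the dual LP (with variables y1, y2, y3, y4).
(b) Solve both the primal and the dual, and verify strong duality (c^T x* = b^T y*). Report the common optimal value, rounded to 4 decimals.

The standard primal-dual pair for 'max c^T x s.t. A x <= b, x >= 0' is:
  Dual:  min b^T y  s.t.  A^T y >= c,  y >= 0.

So the dual LP is:
  minimize  12y1 + 11y2 + 48y3 + 25y4
  subject to:
    y1 + 4y3 + 4y4 >= 2
    y2 + 4y3 + y4 >= 6
    y1, y2, y3, y4 >= 0

Solving the primal: x* = (1, 11).
  primal value c^T x* = 68.
Solving the dual: y* = (0, 4, 0.5, 0).
  dual value b^T y* = 68.
Strong duality: c^T x* = b^T y*. Confirmed.

68


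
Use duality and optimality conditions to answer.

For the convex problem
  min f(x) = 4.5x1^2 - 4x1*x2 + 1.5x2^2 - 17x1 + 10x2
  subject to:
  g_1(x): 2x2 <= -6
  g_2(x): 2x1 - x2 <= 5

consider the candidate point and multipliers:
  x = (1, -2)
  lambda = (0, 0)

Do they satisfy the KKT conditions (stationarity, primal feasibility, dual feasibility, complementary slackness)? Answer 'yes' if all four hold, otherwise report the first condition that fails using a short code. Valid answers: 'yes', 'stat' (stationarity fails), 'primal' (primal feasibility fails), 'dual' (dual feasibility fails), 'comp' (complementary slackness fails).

Gradient of f: grad f(x) = Q x + c = (0, 0)
Constraint values g_i(x) = a_i^T x - b_i:
  g_1((1, -2)) = 2
  g_2((1, -2)) = -1
Stationarity residual: grad f(x) + sum_i lambda_i a_i = (0, 0)
  -> stationarity OK
Primal feasibility (all g_i <= 0): FAILS
Dual feasibility (all lambda_i >= 0): OK
Complementary slackness (lambda_i * g_i(x) = 0 for all i): OK

Verdict: the first failing condition is primal_feasibility -> primal.

primal


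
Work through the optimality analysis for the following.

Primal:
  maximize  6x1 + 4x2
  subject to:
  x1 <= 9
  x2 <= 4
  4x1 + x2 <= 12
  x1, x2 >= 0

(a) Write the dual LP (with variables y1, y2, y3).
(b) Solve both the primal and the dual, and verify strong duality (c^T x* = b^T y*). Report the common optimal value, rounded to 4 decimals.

The standard primal-dual pair for 'max c^T x s.t. A x <= b, x >= 0' is:
  Dual:  min b^T y  s.t.  A^T y >= c,  y >= 0.

So the dual LP is:
  minimize  9y1 + 4y2 + 12y3
  subject to:
    y1 + 4y3 >= 6
    y2 + y3 >= 4
    y1, y2, y3 >= 0

Solving the primal: x* = (2, 4).
  primal value c^T x* = 28.
Solving the dual: y* = (0, 2.5, 1.5).
  dual value b^T y* = 28.
Strong duality: c^T x* = b^T y*. Confirmed.

28


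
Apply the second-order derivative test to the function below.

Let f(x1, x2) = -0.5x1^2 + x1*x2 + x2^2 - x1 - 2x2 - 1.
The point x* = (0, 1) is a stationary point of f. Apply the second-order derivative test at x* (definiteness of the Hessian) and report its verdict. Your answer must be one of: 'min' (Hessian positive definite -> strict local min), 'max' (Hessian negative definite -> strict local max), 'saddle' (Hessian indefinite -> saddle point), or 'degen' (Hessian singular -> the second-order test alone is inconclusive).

Compute the Hessian H = grad^2 f:
  H = [[-1, 1], [1, 2]]
Verify stationarity: grad f(x*) = H x* + g = (0, 0).
Eigenvalues of H: -1.3028, 2.3028.
Eigenvalues have mixed signs, so H is indefinite -> x* is a saddle point.

saddle


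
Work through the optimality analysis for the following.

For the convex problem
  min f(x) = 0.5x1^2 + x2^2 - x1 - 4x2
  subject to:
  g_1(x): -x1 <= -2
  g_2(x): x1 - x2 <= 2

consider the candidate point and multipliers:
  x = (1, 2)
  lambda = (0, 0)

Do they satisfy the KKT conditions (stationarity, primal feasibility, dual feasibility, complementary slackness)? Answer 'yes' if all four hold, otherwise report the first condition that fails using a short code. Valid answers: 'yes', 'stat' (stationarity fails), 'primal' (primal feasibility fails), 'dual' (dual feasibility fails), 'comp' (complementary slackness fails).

Gradient of f: grad f(x) = Q x + c = (0, 0)
Constraint values g_i(x) = a_i^T x - b_i:
  g_1((1, 2)) = 1
  g_2((1, 2)) = -3
Stationarity residual: grad f(x) + sum_i lambda_i a_i = (0, 0)
  -> stationarity OK
Primal feasibility (all g_i <= 0): FAILS
Dual feasibility (all lambda_i >= 0): OK
Complementary slackness (lambda_i * g_i(x) = 0 for all i): OK

Verdict: the first failing condition is primal_feasibility -> primal.

primal


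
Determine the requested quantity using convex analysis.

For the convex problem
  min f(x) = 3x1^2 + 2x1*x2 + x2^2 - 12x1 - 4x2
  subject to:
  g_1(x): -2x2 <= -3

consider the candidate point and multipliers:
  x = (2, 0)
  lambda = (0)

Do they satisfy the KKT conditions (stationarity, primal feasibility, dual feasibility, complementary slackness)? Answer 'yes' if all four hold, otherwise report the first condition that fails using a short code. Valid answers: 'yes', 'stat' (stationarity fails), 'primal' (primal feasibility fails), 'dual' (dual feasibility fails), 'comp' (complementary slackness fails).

Gradient of f: grad f(x) = Q x + c = (0, 0)
Constraint values g_i(x) = a_i^T x - b_i:
  g_1((2, 0)) = 3
Stationarity residual: grad f(x) + sum_i lambda_i a_i = (0, 0)
  -> stationarity OK
Primal feasibility (all g_i <= 0): FAILS
Dual feasibility (all lambda_i >= 0): OK
Complementary slackness (lambda_i * g_i(x) = 0 for all i): OK

Verdict: the first failing condition is primal_feasibility -> primal.

primal


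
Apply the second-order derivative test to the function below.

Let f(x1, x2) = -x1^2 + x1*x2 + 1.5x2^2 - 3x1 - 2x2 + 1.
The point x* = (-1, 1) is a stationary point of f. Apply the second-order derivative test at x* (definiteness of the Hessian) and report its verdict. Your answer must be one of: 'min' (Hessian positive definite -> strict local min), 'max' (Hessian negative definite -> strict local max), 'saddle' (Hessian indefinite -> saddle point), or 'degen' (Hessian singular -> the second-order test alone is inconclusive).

Compute the Hessian H = grad^2 f:
  H = [[-2, 1], [1, 3]]
Verify stationarity: grad f(x*) = H x* + g = (0, 0).
Eigenvalues of H: -2.1926, 3.1926.
Eigenvalues have mixed signs, so H is indefinite -> x* is a saddle point.

saddle


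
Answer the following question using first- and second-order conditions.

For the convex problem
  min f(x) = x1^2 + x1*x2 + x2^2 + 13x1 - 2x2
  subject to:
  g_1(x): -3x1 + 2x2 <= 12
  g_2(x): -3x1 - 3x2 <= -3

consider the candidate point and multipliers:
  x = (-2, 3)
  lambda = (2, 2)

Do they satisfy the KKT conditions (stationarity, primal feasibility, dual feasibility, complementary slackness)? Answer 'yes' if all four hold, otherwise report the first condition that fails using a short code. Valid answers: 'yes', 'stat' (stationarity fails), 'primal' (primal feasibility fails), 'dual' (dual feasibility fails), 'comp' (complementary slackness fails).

Gradient of f: grad f(x) = Q x + c = (12, 2)
Constraint values g_i(x) = a_i^T x - b_i:
  g_1((-2, 3)) = 0
  g_2((-2, 3)) = 0
Stationarity residual: grad f(x) + sum_i lambda_i a_i = (0, 0)
  -> stationarity OK
Primal feasibility (all g_i <= 0): OK
Dual feasibility (all lambda_i >= 0): OK
Complementary slackness (lambda_i * g_i(x) = 0 for all i): OK

Verdict: yes, KKT holds.

yes


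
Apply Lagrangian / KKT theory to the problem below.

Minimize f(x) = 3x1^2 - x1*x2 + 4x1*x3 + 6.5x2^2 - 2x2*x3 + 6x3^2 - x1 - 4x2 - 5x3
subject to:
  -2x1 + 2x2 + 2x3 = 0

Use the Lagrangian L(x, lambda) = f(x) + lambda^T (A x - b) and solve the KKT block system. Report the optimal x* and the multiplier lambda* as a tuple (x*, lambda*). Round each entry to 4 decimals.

Form the Lagrangian:
  L(x, lambda) = (1/2) x^T Q x + c^T x + lambda^T (A x - b)
Stationarity (grad_x L = 0): Q x + c + A^T lambda = 0.
Primal feasibility: A x = b.

This gives the KKT block system:
  [ Q   A^T ] [ x     ]   [-c ]
  [ A    0  ] [ lambda ] = [ b ]

Solving the linear system:
  x*      = (0.3944, 0.2239, 0.1705)
  lambda* = (0.9122)
  f(x*)   = -1.0712

x* = (0.3944, 0.2239, 0.1705), lambda* = (0.9122)


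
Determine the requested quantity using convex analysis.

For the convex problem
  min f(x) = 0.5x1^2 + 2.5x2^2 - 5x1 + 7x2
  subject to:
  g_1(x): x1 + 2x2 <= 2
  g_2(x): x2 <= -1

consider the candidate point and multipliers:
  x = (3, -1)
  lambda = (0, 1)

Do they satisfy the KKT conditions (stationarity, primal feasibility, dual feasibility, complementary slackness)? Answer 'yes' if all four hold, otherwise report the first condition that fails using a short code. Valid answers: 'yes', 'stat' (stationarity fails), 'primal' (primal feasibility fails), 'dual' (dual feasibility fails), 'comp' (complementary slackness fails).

Gradient of f: grad f(x) = Q x + c = (-2, 2)
Constraint values g_i(x) = a_i^T x - b_i:
  g_1((3, -1)) = -1
  g_2((3, -1)) = 0
Stationarity residual: grad f(x) + sum_i lambda_i a_i = (-2, 3)
  -> stationarity FAILS
Primal feasibility (all g_i <= 0): OK
Dual feasibility (all lambda_i >= 0): OK
Complementary slackness (lambda_i * g_i(x) = 0 for all i): OK

Verdict: the first failing condition is stationarity -> stat.

stat


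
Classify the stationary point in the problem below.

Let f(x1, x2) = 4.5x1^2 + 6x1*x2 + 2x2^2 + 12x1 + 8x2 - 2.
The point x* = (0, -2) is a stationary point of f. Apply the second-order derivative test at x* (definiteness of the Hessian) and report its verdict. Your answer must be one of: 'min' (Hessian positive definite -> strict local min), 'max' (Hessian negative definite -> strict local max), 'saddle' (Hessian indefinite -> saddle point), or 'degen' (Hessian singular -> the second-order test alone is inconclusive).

Compute the Hessian H = grad^2 f:
  H = [[9, 6], [6, 4]]
Verify stationarity: grad f(x*) = H x* + g = (0, 0).
Eigenvalues of H: 0, 13.
H has a zero eigenvalue (singular; positive semidefinite but not definite), so H is neither positive definite, negative definite, nor indefinite. The second-order test alone is inconclusive -> degen.
(Indeed, f is constant along the null direction of H through x*, so x* is not a strict local extremum.)

degen


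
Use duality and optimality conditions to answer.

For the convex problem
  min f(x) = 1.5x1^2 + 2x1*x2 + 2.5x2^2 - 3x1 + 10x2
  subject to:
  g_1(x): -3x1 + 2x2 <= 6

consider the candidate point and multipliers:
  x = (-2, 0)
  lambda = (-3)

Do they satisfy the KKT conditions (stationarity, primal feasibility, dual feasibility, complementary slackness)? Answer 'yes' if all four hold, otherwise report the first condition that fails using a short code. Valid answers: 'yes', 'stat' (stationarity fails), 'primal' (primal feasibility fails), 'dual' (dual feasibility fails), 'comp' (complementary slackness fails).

Gradient of f: grad f(x) = Q x + c = (-9, 6)
Constraint values g_i(x) = a_i^T x - b_i:
  g_1((-2, 0)) = 0
Stationarity residual: grad f(x) + sum_i lambda_i a_i = (0, 0)
  -> stationarity OK
Primal feasibility (all g_i <= 0): OK
Dual feasibility (all lambda_i >= 0): FAILS
Complementary slackness (lambda_i * g_i(x) = 0 for all i): OK

Verdict: the first failing condition is dual_feasibility -> dual.

dual


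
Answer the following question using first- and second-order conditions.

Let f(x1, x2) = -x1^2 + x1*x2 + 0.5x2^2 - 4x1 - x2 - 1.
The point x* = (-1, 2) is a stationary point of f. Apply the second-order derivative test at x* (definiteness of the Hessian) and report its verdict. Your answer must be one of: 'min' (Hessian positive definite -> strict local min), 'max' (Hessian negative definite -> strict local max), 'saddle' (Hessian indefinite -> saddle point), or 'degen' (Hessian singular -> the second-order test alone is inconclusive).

Compute the Hessian H = grad^2 f:
  H = [[-2, 1], [1, 1]]
Verify stationarity: grad f(x*) = H x* + g = (0, 0).
Eigenvalues of H: -2.3028, 1.3028.
Eigenvalues have mixed signs, so H is indefinite -> x* is a saddle point.

saddle


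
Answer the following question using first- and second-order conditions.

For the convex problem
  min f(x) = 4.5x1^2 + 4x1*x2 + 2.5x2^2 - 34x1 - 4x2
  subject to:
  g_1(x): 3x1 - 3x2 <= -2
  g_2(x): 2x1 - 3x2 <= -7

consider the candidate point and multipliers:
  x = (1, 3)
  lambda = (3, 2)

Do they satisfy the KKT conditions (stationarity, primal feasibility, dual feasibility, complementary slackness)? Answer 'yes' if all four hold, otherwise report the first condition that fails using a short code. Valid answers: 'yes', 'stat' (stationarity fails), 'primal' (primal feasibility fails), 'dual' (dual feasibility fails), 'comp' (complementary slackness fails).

Gradient of f: grad f(x) = Q x + c = (-13, 15)
Constraint values g_i(x) = a_i^T x - b_i:
  g_1((1, 3)) = -4
  g_2((1, 3)) = 0
Stationarity residual: grad f(x) + sum_i lambda_i a_i = (0, 0)
  -> stationarity OK
Primal feasibility (all g_i <= 0): OK
Dual feasibility (all lambda_i >= 0): OK
Complementary slackness (lambda_i * g_i(x) = 0 for all i): FAILS

Verdict: the first failing condition is complementary_slackness -> comp.

comp


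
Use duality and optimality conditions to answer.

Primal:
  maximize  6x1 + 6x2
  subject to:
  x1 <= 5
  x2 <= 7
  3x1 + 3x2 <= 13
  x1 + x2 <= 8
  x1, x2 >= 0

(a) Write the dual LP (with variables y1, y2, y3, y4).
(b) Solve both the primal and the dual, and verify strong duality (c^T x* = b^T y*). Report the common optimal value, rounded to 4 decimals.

The standard primal-dual pair for 'max c^T x s.t. A x <= b, x >= 0' is:
  Dual:  min b^T y  s.t.  A^T y >= c,  y >= 0.

So the dual LP is:
  minimize  5y1 + 7y2 + 13y3 + 8y4
  subject to:
    y1 + 3y3 + y4 >= 6
    y2 + 3y3 + y4 >= 6
    y1, y2, y3, y4 >= 0

Solving the primal: x* = (4.3333, 0).
  primal value c^T x* = 26.
Solving the dual: y* = (0, 0, 2, 0).
  dual value b^T y* = 26.
Strong duality: c^T x* = b^T y*. Confirmed.

26


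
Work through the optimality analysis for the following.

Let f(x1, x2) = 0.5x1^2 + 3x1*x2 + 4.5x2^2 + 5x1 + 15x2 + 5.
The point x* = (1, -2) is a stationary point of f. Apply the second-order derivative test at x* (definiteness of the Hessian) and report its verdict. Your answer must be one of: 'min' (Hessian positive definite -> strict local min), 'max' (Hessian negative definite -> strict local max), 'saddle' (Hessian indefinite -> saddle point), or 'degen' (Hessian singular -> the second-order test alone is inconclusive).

Compute the Hessian H = grad^2 f:
  H = [[1, 3], [3, 9]]
Verify stationarity: grad f(x*) = H x* + g = (0, 0).
Eigenvalues of H: 0, 10.
H has a zero eigenvalue (singular; positive semidefinite but not definite), so H is neither positive definite, negative definite, nor indefinite. The second-order test alone is inconclusive -> degen.
(Indeed, f is constant along the null direction of H through x*, so x* is not a strict local extremum.)

degen


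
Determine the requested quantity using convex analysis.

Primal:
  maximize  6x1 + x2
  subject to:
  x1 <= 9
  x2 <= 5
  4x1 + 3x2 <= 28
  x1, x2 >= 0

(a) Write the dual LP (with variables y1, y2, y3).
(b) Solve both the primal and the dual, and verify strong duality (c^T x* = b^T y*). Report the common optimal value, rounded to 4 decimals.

The standard primal-dual pair for 'max c^T x s.t. A x <= b, x >= 0' is:
  Dual:  min b^T y  s.t.  A^T y >= c,  y >= 0.

So the dual LP is:
  minimize  9y1 + 5y2 + 28y3
  subject to:
    y1 + 4y3 >= 6
    y2 + 3y3 >= 1
    y1, y2, y3 >= 0

Solving the primal: x* = (7, 0).
  primal value c^T x* = 42.
Solving the dual: y* = (0, 0, 1.5).
  dual value b^T y* = 42.
Strong duality: c^T x* = b^T y*. Confirmed.

42


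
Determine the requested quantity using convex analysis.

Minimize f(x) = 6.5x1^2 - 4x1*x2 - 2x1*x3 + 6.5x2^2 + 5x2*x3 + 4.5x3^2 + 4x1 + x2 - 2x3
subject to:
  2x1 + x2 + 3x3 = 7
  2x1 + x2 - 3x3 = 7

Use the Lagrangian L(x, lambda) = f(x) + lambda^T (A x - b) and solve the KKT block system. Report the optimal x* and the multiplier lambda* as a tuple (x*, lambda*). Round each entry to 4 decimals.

Form the Lagrangian:
  L(x, lambda) = (1/2) x^T Q x + c^T x + lambda^T (A x - b)
Stationarity (grad_x L = 0): Q x + c + A^T lambda = 0.
Primal feasibility: A x = b.

This gives the KKT block system:
  [ Q   A^T ] [ x     ]   [-c ]
  [ A    0  ] [ lambda ] = [ b ]

Solving the linear system:
  x*      = (2.5679, 1.8642, 0)
  lambda* = (-7.8457, -7.1173)
  f(x*)   = 58.4383

x* = (2.5679, 1.8642, 0), lambda* = (-7.8457, -7.1173)


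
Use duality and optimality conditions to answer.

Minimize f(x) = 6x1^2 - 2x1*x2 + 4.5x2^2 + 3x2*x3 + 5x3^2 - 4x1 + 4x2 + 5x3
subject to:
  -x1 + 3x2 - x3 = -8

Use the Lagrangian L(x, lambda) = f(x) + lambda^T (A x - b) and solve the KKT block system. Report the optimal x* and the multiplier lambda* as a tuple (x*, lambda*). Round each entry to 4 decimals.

Form the Lagrangian:
  L(x, lambda) = (1/2) x^T Q x + c^T x + lambda^T (A x - b)
Stationarity (grad_x L = 0): Q x + c + A^T lambda = 0.
Primal feasibility: A x = b.

This gives the KKT block system:
  [ Q   A^T ] [ x     ]   [-c ]
  [ A    0  ] [ lambda ] = [ b ]

Solving the linear system:
  x*      = (0.3766, -2.3062, 0.705)
  lambda* = (5.1312)
  f(x*)   = 16.9218

x* = (0.3766, -2.3062, 0.705), lambda* = (5.1312)


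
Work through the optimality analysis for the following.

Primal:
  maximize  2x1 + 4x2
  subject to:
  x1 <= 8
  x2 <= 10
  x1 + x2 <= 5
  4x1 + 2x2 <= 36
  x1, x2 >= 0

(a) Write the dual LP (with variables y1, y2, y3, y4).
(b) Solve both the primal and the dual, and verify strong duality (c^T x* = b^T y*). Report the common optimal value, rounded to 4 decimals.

The standard primal-dual pair for 'max c^T x s.t. A x <= b, x >= 0' is:
  Dual:  min b^T y  s.t.  A^T y >= c,  y >= 0.

So the dual LP is:
  minimize  8y1 + 10y2 + 5y3 + 36y4
  subject to:
    y1 + y3 + 4y4 >= 2
    y2 + y3 + 2y4 >= 4
    y1, y2, y3, y4 >= 0

Solving the primal: x* = (0, 5).
  primal value c^T x* = 20.
Solving the dual: y* = (0, 0, 4, 0).
  dual value b^T y* = 20.
Strong duality: c^T x* = b^T y*. Confirmed.

20


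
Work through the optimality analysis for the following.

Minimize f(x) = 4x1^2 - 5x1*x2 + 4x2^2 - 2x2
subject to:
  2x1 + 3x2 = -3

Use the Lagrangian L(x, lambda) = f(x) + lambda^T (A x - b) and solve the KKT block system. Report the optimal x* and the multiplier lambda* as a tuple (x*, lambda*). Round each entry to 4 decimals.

Form the Lagrangian:
  L(x, lambda) = (1/2) x^T Q x + c^T x + lambda^T (A x - b)
Stationarity (grad_x L = 0): Q x + c + A^T lambda = 0.
Primal feasibility: A x = b.

This gives the KKT block system:
  [ Q   A^T ] [ x     ]   [-c ]
  [ A    0  ] [ lambda ] = [ b ]

Solving the linear system:
  x*      = (-0.6402, -0.5732)
  lambda* = (1.128)
  f(x*)   = 2.2652

x* = (-0.6402, -0.5732), lambda* = (1.128)


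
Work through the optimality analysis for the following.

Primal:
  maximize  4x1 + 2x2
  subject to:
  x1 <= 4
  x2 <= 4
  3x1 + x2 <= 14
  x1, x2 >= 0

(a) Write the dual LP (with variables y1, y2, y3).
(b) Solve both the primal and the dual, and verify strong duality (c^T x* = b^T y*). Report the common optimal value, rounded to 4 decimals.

The standard primal-dual pair for 'max c^T x s.t. A x <= b, x >= 0' is:
  Dual:  min b^T y  s.t.  A^T y >= c,  y >= 0.

So the dual LP is:
  minimize  4y1 + 4y2 + 14y3
  subject to:
    y1 + 3y3 >= 4
    y2 + y3 >= 2
    y1, y2, y3 >= 0

Solving the primal: x* = (3.3333, 4).
  primal value c^T x* = 21.3333.
Solving the dual: y* = (0, 0.6667, 1.3333).
  dual value b^T y* = 21.3333.
Strong duality: c^T x* = b^T y*. Confirmed.

21.3333


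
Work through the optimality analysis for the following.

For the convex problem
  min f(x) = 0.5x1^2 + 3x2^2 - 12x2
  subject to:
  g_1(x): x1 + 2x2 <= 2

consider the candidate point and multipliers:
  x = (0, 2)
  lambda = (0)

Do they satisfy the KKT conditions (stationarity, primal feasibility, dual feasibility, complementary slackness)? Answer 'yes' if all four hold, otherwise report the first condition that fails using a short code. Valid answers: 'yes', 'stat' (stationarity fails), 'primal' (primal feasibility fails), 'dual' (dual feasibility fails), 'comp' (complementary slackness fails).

Gradient of f: grad f(x) = Q x + c = (0, 0)
Constraint values g_i(x) = a_i^T x - b_i:
  g_1((0, 2)) = 2
Stationarity residual: grad f(x) + sum_i lambda_i a_i = (0, 0)
  -> stationarity OK
Primal feasibility (all g_i <= 0): FAILS
Dual feasibility (all lambda_i >= 0): OK
Complementary slackness (lambda_i * g_i(x) = 0 for all i): OK

Verdict: the first failing condition is primal_feasibility -> primal.

primal
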